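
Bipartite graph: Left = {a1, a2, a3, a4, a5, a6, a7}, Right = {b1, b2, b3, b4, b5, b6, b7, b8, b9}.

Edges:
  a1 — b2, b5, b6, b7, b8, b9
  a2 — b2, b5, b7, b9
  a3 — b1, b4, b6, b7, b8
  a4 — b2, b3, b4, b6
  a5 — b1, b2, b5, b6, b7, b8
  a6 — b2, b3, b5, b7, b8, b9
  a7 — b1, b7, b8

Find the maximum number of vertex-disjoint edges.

7

One maximum matching: a1→b5, a2→b2, a3→b6, a4→b3, a5→b1, a6→b7, a7→b8.
All 7 left vertices are matched, so no larger matching exists.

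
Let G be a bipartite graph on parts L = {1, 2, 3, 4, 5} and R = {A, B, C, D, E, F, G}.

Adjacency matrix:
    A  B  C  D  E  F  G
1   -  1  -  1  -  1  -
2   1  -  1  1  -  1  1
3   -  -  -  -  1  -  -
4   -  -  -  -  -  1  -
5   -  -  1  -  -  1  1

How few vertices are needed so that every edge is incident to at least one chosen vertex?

The 5 edges 1–B, 2–G, 3–E, 4–F, 5–C form a matching, so any vertex cover needs at least 5 vertices (one per matched edge).
Conversely {1, 2, 3, 4, 5} meets every edge and has exactly 5 vertices, so 5 is optimal.

5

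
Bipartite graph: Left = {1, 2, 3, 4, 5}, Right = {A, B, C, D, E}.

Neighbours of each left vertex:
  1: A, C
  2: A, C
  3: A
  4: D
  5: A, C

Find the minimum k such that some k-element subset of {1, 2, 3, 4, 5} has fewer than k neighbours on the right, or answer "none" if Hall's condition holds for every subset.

Take S = {1, 2, 3}. Its neighbourhood is {A, C}, so |N(S)| = 2 < |S| = 3.
Every subset of size less than 3 has at least as many neighbours as members, so 3 is the minimum.

3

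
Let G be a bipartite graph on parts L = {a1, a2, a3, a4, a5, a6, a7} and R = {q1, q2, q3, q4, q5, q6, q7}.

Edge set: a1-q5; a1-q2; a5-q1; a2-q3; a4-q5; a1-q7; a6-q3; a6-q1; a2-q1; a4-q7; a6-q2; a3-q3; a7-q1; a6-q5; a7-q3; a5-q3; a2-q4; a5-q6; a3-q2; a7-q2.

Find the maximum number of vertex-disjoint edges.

A valid assignment of size 7: a1–q7, a2–q4, a3–q3, a4–q5, a5–q6, a6–q1, a7–q2.
All 7 left vertices are matched, so no larger matching exists.

7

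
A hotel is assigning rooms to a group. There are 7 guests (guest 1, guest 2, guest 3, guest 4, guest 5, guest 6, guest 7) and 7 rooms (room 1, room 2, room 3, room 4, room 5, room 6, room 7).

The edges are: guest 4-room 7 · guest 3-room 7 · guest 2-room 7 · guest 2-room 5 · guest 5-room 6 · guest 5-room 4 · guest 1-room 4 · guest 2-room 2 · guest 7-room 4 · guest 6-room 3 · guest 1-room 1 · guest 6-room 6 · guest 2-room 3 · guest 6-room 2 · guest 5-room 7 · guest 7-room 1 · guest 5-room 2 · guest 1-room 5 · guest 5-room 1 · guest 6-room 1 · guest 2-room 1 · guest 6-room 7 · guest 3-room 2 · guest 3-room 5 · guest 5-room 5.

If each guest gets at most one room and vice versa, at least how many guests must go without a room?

0

One maximum matching: guest 1→room 1, guest 2→room 3, guest 3→room 2, guest 4→room 7, guest 5→room 5, guest 6→room 6, guest 7→room 4.
This saturates every guest, so 7 is the maximum.
That matches 7 of the 7, leaving 0 unmatched; no matching can do better.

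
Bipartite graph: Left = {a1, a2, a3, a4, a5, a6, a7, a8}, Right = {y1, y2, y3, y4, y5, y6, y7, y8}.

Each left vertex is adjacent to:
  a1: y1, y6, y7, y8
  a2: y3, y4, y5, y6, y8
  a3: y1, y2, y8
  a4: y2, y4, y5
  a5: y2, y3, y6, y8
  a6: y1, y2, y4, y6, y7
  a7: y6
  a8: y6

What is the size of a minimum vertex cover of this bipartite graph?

7

{a1, a2, a3, a4, a5, a6, y6} is a vertex cover of size 7: every edge has an endpoint in this set.
No smaller cover exists because a1–y1, a2–y3, a3–y2, a4–y5, a5–y8, a6–y7, a7–y6 is a matching of size 7, and a cover must include an endpoint of each of these disjoint edges (König's theorem).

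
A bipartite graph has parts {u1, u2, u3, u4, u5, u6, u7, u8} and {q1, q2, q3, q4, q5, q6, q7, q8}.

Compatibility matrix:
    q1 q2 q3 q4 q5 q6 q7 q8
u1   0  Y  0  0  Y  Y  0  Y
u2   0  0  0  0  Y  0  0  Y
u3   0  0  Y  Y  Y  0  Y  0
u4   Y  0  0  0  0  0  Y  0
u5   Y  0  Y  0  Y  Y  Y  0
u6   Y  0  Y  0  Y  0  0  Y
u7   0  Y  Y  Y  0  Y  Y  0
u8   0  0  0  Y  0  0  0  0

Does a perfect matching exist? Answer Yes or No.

A valid assignment of size 8: u1-q2, u2-q5, u3-q7, u4-q1, u5-q6, u6-q8, u7-q3, u8-q4.
All 8 left vertices are covered.

Yes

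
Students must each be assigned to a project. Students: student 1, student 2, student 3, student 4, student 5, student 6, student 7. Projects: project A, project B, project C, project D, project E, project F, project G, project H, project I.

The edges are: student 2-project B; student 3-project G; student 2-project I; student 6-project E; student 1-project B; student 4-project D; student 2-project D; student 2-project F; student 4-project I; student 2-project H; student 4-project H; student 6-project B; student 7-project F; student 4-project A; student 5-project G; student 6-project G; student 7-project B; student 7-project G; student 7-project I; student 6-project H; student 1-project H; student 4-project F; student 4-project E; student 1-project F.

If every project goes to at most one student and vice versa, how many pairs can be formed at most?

A valid assignment of size 6: student 1→project B, student 2→project F, student 3→project G, student 4→project H, student 6→project E, student 7→project I.
The set {student 3, student 5} has only 1 neighbour ({project G}), so by Hall's theorem at most 6 of the 7 students can be matched.

6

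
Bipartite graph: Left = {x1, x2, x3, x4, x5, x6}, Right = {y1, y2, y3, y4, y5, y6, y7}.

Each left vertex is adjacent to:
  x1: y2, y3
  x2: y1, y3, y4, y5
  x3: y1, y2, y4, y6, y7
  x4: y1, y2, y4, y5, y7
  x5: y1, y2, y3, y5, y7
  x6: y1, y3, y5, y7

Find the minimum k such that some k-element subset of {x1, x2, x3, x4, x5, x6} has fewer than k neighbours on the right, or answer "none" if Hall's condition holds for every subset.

none

A matching saturating every left vertex exists, for instance x1→y2, x2→y1, x3→y6, x4→y4, x5→y7, x6→y3.
By Hall's marriage theorem, this means |N(S)| ≥ |S| for every subset S, so no violating subset exists.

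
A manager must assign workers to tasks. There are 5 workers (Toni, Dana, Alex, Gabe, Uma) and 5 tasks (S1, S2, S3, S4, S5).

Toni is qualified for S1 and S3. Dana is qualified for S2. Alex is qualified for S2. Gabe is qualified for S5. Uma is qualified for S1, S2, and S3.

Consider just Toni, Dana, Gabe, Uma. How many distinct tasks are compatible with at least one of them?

The union of neighbours of {Toni, Dana, Gabe, Uma} is {S1, S2, S3, S5}, which has 4 elements.
Since |N(S)| = 4 ≥ |S| = 4, Hall's condition holds for this subset.

4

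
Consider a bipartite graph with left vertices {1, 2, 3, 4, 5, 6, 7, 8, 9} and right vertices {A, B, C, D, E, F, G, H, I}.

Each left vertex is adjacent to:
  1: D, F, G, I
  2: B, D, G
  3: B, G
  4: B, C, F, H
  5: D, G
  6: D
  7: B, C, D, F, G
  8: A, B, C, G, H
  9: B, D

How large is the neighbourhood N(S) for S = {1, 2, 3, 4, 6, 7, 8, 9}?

The union of neighbours of {1, 2, 3, 4, 6, 7, 8, 9} is {A, B, C, D, F, G, H, I}, which has 8 elements.
Since |N(S)| = 8 ≥ |S| = 8, Hall's condition holds for this subset.

8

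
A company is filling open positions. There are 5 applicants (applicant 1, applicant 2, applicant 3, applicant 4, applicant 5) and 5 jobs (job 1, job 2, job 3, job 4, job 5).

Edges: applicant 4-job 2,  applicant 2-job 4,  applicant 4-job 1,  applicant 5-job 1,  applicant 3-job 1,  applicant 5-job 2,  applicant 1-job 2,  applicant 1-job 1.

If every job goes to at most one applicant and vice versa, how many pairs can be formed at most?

One maximum matching: applicant 1→job 2, applicant 2→job 4, applicant 3→job 1.
The set {applicant 1, applicant 3, applicant 4, applicant 5} has only 2 neighbours ({job 1, job 2}), so by Hall's theorem at most 3 of the 5 applicants can be matched.

3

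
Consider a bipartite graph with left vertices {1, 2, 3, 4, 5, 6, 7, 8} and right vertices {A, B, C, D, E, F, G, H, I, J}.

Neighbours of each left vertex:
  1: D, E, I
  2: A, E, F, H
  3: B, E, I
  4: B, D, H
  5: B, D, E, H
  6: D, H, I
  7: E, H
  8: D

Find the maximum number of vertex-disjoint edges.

6

A valid assignment of size 6: 1→E, 2→F, 3→I, 4→B, 5→H, 6→D.
The set {1, 3, 4, 5, 6, 7, 8} has only 5 neighbours ({B, D, E, H, I}), so by Hall's theorem at most 6 of the 8 left vertices can be matched.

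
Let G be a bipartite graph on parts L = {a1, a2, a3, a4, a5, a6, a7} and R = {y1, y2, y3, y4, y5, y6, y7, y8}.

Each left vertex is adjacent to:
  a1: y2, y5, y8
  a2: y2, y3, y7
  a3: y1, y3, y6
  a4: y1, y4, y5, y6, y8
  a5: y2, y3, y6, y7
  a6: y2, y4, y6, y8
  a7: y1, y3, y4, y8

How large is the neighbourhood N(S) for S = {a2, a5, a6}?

6

The union of neighbours of {a2, a5, a6} is {y2, y3, y4, y6, y7, y8}, which has 6 elements.
Since |N(S)| = 6 ≥ |S| = 3, Hall's condition holds for this subset.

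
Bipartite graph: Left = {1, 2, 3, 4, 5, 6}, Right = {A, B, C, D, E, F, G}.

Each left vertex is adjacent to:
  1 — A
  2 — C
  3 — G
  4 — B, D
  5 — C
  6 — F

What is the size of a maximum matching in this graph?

One maximum matching: 1→A, 2→C, 3→G, 4→B, 6→F.
The set {2, 5} has only 1 neighbour ({C}), so by Hall's theorem at most 5 of the 6 left vertices can be matched.

5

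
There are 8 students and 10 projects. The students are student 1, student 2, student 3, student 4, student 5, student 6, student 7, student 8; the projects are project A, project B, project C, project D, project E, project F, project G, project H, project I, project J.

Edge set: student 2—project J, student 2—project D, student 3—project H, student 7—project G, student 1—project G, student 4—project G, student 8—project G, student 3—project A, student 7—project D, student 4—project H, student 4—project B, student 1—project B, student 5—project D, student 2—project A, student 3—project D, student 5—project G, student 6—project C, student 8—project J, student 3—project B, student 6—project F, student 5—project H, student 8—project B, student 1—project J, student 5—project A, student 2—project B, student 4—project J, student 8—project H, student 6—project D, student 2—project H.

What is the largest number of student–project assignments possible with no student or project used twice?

A valid assignment of size 7: student 1–project J, student 2–project H, student 3–project A, student 4–project B, student 5–project D, student 6–project C, student 7–project G.
The set {student 1, student 2, student 3, student 4, student 5, student 7, student 8} has only 6 neighbours ({project A, project B, project D, project G, project H, project J}), so by Hall's theorem at most 7 of the 8 students can be matched.

7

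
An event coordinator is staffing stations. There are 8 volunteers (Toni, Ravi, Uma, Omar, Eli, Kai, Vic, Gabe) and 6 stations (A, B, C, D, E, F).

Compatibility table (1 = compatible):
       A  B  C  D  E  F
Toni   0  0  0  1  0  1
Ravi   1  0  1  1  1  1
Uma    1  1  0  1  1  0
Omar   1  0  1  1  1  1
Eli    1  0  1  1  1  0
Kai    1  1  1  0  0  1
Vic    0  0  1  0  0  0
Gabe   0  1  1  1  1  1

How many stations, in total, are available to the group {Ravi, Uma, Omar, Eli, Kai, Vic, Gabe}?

6

The union of neighbours of {Ravi, Uma, Omar, Eli, Kai, Vic, Gabe} is {A, B, C, D, E, F}, which has 6 elements.
Since |N(S)| = 6 < |S| = 7, Hall's condition fails for this subset.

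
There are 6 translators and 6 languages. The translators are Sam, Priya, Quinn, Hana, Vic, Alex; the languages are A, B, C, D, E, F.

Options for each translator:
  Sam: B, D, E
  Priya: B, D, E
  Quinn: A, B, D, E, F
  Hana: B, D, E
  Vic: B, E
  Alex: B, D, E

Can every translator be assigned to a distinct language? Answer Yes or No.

The set {Sam, Priya, Hana, Vic, Alex} has only 3 neighbours ({B, D, E}), so by Hall's theorem at most 4 of the 6 translators can be matched.
Hence no matching covers every translator.

No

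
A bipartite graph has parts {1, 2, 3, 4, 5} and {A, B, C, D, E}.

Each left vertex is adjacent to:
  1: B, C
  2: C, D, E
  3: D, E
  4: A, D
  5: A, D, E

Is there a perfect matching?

Yes

For example, pair 1→B, 2→C, 3→D, 4→A, 5→E.
Every left vertex is matched, so this is a perfect matching.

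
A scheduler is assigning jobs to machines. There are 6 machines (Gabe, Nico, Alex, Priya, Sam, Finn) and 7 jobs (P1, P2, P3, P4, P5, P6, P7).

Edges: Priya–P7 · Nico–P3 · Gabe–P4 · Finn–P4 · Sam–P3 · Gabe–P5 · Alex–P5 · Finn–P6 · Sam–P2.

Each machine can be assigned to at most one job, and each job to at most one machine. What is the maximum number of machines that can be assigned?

For example, pair Gabe–P4, Nico–P3, Alex–P5, Priya–P7, Sam–P2, Finn–P6.
All 6 machines are matched, so no larger matching exists.

6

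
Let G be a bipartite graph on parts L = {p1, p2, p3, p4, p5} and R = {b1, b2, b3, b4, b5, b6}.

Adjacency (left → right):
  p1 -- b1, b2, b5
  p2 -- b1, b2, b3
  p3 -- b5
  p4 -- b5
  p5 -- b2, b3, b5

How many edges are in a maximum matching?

For example, pair p1–b1, p2–b2, p3–b5, p5–b3.
The set {p3, p4} has only 1 neighbour ({b5}), so by Hall's theorem at most 4 of the 5 left vertices can be matched.

4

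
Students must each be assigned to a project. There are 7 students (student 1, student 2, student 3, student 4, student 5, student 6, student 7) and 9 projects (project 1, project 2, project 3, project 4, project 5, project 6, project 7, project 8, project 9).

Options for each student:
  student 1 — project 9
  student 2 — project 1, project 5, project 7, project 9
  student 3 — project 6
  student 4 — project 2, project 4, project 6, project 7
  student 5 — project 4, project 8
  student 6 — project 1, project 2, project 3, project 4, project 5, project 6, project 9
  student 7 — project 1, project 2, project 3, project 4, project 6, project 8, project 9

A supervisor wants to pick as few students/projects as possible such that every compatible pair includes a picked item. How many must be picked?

7

A maximum matching has 7 edges (e.g. student 1–project 9, student 2–project 1, student 3–project 6, student 4–project 7, student 5–project 4, student 6–project 2, student 7–project 3).
By König's theorem the minimum vertex cover has the same size. One such cover is {student 1, student 2, student 3, student 4, student 5, student 6, student 7}.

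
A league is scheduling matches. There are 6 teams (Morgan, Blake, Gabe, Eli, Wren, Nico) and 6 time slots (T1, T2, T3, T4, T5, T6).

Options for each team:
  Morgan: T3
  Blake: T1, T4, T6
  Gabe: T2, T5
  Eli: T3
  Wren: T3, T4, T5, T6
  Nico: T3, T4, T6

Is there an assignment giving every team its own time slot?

No

The set {Morgan, Eli} has only 1 neighbour ({T3}), so by Hall's theorem at most 5 of the 6 teams can be matched.
Hence no matching covers every team.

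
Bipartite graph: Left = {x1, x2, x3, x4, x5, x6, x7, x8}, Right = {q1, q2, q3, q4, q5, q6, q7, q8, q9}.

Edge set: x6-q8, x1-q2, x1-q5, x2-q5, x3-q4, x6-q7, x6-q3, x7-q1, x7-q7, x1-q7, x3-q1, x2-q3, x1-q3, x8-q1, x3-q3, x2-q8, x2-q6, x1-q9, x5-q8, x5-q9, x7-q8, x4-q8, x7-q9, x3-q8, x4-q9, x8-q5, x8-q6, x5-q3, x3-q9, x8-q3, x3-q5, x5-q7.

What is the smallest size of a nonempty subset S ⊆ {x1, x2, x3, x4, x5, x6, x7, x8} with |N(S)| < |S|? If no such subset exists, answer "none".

A matching saturating every left vertex exists, for instance x1→q2, x2→q8, x3→q4, x4→q9, x5→q3, x6→q7, x7→q1, x8→q6.
By Hall's marriage theorem, this means |N(S)| ≥ |S| for every subset S, so no violating subset exists.

none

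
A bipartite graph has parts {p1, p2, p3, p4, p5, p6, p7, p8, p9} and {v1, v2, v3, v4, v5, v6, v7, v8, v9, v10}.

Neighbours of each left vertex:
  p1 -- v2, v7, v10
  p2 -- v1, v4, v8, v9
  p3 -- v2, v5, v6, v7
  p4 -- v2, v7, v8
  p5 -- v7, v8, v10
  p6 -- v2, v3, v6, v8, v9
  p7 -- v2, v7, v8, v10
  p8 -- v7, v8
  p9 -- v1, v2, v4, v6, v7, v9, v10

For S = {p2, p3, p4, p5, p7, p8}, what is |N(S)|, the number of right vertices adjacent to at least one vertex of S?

9

The union of neighbours of {p2, p3, p4, p5, p7, p8} is {v1, v2, v4, v5, v6, v7, v8, v9, v10}, which has 9 elements.
Since |N(S)| = 9 ≥ |S| = 6, Hall's condition holds for this subset.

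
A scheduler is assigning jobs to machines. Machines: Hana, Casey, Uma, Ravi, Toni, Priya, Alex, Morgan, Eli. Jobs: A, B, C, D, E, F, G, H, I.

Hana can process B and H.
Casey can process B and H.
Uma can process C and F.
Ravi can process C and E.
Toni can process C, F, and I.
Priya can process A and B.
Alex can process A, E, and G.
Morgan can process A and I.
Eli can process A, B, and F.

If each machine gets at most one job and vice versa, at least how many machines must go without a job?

1

For example, pair Hana→H, Casey→B, Uma→C, Ravi→E, Toni→F, Priya→A, Alex→G, Morgan→I.
The set {Hana, Casey, Uma, Toni, Priya, Morgan, Eli} has only 6 neighbours ({A, B, C, F, H, I}), so by Hall's theorem at most 8 of the 9 machines can be matched.
That matches 8 of the 9, leaving 1 unmatched; no matching can do better.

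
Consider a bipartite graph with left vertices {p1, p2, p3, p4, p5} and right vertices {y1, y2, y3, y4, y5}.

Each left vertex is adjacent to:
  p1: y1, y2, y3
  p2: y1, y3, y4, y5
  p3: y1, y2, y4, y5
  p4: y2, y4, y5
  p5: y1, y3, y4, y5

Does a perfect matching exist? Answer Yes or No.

Yes

A valid assignment of size 5: p1-y1, p2-y4, p3-y2, p4-y5, p5-y3.
Every left vertex is matched, so this is a perfect matching.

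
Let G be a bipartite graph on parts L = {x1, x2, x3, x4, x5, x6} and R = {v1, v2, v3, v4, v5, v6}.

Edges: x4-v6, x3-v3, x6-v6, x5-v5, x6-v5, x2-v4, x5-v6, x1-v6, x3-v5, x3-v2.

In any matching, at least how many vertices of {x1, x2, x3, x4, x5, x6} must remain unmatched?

For example, pair x1→v6, x2→v4, x3→v2, x5→v5.
The set {x1, x4, x5, x6} has only 2 neighbours ({v5, v6}), so by Hall's theorem at most 4 of the 6 left vertices can be matched.
That matches 4 of the 6, leaving 2 unmatched; no matching can do better.

2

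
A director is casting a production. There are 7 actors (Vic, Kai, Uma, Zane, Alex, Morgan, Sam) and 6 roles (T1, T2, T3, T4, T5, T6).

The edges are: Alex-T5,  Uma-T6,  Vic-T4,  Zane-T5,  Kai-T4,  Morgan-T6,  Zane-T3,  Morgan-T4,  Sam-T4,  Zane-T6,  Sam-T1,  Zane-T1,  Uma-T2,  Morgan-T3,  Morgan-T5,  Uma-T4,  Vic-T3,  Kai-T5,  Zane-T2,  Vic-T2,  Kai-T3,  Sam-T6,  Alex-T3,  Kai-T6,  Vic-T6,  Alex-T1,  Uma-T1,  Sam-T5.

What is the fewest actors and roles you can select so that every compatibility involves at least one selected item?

6

{T1, T2, T3, T4, T5, T6} is a vertex cover of size 6: every edge has an endpoint in this set.
No smaller cover exists because Vic–T4, Kai–T6, Uma–T2, Zane–T3, Alex–T1, Morgan–T5 is a matching of size 6, and a cover must include an endpoint of each of these disjoint edges (König's theorem).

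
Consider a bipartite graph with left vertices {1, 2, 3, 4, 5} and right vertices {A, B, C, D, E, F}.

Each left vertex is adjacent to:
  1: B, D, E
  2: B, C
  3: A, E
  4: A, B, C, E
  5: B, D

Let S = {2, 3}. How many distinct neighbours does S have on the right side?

The union of neighbours of {2, 3} is {A, B, C, E}, which has 4 elements.
Since |N(S)| = 4 ≥ |S| = 2, Hall's condition holds for this subset.

4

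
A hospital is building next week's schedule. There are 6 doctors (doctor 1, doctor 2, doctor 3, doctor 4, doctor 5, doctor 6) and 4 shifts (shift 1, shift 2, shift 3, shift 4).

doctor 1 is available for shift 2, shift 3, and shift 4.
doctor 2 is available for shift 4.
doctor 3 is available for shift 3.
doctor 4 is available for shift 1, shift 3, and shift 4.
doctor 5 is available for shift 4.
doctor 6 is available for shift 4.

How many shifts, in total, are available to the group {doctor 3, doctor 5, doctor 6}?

The union of neighbours of {doctor 3, doctor 5, doctor 6} is {shift 3, shift 4}, which has 2 elements.
Since |N(S)| = 2 < |S| = 3, Hall's condition fails for this subset.

2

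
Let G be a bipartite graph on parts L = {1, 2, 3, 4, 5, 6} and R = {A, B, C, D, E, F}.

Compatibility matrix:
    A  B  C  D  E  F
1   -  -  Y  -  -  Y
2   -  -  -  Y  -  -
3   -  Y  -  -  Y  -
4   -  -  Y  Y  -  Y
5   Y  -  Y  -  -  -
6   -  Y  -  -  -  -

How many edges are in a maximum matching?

One maximum matching: 1–C, 2–D, 3–E, 4–F, 5–A, 6–B.
All 6 left vertices are matched, so no larger matching exists.

6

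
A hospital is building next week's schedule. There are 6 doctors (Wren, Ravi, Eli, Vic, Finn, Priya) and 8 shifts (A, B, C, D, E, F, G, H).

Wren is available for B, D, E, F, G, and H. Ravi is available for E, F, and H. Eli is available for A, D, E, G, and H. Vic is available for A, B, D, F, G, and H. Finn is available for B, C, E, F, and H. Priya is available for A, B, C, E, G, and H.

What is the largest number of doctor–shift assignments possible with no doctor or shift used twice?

6

A valid assignment of size 6: Wren→E, Ravi→F, Eli→A, Vic→B, Finn→H, Priya→G.
All 6 doctors are matched, so no larger matching exists.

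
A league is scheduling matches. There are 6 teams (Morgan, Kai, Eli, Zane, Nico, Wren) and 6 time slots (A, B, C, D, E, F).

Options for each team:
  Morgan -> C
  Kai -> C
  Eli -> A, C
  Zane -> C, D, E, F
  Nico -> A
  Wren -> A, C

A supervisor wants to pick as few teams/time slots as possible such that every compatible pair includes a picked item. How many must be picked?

3

{Zane, A, C} is a vertex cover of size 3: every edge has an endpoint in this set.
No smaller cover exists because Morgan–C, Eli–A, Zane–E is a matching of size 3, and a cover must include an endpoint of each of these disjoint edges (König's theorem).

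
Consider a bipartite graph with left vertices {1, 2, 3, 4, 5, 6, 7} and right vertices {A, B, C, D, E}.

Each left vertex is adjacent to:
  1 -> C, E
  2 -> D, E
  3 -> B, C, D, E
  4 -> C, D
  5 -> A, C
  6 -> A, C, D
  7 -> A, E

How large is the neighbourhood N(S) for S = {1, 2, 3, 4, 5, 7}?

5

The union of neighbours of {1, 2, 3, 4, 5, 7} is {A, B, C, D, E}, which has 5 elements.
Since |N(S)| = 5 < |S| = 6, Hall's condition fails for this subset.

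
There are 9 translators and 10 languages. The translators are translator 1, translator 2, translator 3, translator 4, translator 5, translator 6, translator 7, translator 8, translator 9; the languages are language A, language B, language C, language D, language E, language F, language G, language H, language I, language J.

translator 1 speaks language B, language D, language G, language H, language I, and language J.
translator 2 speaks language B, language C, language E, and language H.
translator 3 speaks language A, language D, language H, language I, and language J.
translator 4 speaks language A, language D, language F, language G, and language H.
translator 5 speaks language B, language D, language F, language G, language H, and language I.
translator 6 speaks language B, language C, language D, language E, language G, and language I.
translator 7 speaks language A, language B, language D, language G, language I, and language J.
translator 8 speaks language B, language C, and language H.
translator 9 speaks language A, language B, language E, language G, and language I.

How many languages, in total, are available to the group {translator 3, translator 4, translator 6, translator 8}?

The union of neighbours of {translator 3, translator 4, translator 6, translator 8} is {language A, language B, language C, language D, language E, language F, language G, language H, language I, language J}, which has 10 elements.
Since |N(S)| = 10 ≥ |S| = 4, Hall's condition holds for this subset.

10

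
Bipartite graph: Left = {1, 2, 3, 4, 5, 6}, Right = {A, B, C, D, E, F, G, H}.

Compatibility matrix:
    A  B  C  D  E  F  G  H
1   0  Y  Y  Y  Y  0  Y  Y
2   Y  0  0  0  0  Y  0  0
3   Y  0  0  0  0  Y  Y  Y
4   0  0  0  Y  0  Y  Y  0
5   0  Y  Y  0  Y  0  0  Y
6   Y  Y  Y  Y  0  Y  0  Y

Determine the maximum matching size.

6

One maximum matching: 1-E, 2-F, 3-G, 4-D, 5-B, 6-A.
This saturates every left vertex, so 6 is the maximum.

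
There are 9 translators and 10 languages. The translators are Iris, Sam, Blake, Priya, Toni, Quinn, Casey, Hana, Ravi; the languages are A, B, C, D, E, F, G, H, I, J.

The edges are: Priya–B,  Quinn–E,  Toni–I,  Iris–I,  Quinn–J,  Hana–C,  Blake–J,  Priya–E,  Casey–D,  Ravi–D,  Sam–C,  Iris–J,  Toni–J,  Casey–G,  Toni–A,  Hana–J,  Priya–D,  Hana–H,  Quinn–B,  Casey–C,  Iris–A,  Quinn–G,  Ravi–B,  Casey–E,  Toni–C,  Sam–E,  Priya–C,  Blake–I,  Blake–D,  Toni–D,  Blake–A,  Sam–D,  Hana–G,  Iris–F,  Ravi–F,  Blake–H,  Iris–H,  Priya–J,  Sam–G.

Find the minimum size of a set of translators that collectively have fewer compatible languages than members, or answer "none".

none

A matching saturating every translator exists, for instance Iris→F, Sam→G, Blake→H, Priya→J, Toni→A, Quinn→E, Casey→D, Hana→C, Ravi→B.
By Hall's marriage theorem, this means |N(S)| ≥ |S| for every subset S, so no violating subset exists.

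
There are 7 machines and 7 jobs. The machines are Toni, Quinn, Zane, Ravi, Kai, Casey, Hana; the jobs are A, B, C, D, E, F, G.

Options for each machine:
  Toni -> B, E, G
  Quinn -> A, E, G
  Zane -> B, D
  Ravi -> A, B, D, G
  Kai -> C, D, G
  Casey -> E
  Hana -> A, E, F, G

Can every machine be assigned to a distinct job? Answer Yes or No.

For example, pair Toni–B, Quinn–G, Zane–D, Ravi–A, Kai–C, Casey–E, Hana–F.
All 7 machines are covered.

Yes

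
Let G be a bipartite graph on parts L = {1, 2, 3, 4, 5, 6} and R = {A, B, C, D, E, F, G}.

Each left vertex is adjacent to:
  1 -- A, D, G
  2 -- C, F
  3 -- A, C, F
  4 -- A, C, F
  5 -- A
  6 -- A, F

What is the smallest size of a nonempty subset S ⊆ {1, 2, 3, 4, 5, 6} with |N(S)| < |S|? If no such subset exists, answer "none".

Take S = {2, 3, 4, 5}. Its neighbourhood is {A, C, F}, so |N(S)| = 3 < |S| = 4.
Every subset of size less than 4 has at least as many neighbours as members, so 4 is the minimum.

4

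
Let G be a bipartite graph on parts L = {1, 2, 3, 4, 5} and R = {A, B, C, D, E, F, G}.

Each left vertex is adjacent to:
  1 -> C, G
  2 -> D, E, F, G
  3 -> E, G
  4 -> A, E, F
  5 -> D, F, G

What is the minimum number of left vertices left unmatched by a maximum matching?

0

For example, pair 1→C, 2→D, 3→G, 4→E, 5→F.
This saturates every left vertex, so 5 is the maximum.
That matches 5 of the 5, leaving 0 unmatched; no matching can do better.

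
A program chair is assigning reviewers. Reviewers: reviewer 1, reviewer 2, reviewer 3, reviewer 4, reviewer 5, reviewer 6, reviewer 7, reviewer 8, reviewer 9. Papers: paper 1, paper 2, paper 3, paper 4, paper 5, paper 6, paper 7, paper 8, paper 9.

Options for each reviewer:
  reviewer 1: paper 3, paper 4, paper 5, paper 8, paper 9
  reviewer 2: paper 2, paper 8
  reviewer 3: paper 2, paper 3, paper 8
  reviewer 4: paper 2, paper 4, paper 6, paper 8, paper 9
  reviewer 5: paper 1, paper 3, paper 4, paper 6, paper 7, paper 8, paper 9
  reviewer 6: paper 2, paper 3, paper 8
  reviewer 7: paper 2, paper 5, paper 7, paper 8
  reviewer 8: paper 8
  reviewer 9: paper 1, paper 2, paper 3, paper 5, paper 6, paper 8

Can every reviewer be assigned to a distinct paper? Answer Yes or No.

No

The set {reviewer 2, reviewer 3, reviewer 6, reviewer 8} has only 3 neighbours ({paper 2, paper 3, paper 8}), so by Hall's theorem at most 8 of the 9 reviewers can be matched.
Hence no matching covers every reviewer.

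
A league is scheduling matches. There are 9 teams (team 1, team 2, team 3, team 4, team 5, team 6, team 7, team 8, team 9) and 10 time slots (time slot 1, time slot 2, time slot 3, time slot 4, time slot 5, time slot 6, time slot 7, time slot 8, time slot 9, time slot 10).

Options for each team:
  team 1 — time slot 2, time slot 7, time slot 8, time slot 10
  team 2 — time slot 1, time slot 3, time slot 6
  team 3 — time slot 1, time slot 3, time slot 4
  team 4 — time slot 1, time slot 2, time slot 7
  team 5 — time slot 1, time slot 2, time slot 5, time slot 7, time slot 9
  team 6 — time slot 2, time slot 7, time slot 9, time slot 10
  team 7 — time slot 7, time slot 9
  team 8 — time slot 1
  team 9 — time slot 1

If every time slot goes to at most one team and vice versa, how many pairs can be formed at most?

One maximum matching: team 1-time slot 10, team 2-time slot 3, team 3-time slot 4, team 4-time slot 2, team 5-time slot 5, team 6-time slot 9, team 7-time slot 7, team 8-time slot 1.
The set {team 8, team 9} has only 1 neighbour ({time slot 1}), so by Hall's theorem at most 8 of the 9 teams can be matched.

8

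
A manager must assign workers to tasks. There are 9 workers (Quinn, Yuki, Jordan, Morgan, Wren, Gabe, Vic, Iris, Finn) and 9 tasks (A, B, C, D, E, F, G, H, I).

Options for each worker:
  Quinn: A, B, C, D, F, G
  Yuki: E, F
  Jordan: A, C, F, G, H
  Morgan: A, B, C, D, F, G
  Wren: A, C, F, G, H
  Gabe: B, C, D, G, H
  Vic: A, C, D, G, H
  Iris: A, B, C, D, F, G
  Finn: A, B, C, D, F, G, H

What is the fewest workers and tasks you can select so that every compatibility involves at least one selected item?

8

The 8 edges Quinn–F, Yuki–E, Jordan–H, Morgan–D, Wren–C, Gabe–B, Vic–A, Iris–G form a matching, so any vertex cover needs at least 8 vertices (one per matched edge).
Conversely {Yuki, A, B, C, D, F, G, H} meets every edge and has exactly 8 vertices, so 8 is optimal.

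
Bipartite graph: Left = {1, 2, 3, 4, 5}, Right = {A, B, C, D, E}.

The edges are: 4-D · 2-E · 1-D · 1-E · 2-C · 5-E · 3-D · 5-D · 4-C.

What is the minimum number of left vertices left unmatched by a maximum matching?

2

A valid assignment of size 3: 1→E, 2→C, 3→D.
The set {1, 2, 3, 4, 5} has only 3 neighbours ({C, D, E}), so by Hall's theorem at most 3 of the 5 left vertices can be matched.
That matches 3 of the 5, leaving 2 unmatched; no matching can do better.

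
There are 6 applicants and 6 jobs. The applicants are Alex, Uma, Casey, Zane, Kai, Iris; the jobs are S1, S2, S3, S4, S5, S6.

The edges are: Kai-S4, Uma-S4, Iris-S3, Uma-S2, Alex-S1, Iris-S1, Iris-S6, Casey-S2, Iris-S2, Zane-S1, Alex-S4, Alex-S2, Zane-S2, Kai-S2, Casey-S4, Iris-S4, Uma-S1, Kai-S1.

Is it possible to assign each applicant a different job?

The set {Alex, Uma, Casey, Zane, Kai} has only 3 neighbours ({S1, S2, S4}), so by Hall's theorem at most 4 of the 6 applicants can be matched.
Hence no matching covers every applicant.

No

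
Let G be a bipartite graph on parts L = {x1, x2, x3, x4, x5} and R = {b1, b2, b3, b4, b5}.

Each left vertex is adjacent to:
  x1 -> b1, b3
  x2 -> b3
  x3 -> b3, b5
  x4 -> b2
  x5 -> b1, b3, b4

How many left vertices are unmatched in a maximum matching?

0

For example, pair x1→b1, x2→b3, x3→b5, x4→b2, x5→b4.
This saturates every left vertex, so 5 is the maximum.
That matches 5 of the 5, leaving 0 unmatched; no matching can do better.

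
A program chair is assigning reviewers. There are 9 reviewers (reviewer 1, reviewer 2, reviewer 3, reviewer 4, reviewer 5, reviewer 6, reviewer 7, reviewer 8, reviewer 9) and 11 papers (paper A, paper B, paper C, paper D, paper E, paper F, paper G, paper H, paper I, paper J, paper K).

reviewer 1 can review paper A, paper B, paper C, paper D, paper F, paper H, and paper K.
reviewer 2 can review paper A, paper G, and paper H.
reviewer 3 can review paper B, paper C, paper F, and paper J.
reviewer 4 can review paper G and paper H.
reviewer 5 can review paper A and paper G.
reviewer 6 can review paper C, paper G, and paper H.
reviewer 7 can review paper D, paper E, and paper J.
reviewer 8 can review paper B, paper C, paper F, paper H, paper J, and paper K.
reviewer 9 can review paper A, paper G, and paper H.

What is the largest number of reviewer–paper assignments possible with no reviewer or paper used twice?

8

For example, pair reviewer 1→paper B, reviewer 2→paper G, reviewer 3→paper J, reviewer 4→paper H, reviewer 5→paper A, reviewer 6→paper C, reviewer 7→paper D, reviewer 8→paper K.
The set {reviewer 2, reviewer 4, reviewer 5, reviewer 9} has only 3 neighbours ({paper A, paper G, paper H}), so by Hall's theorem at most 8 of the 9 reviewers can be matched.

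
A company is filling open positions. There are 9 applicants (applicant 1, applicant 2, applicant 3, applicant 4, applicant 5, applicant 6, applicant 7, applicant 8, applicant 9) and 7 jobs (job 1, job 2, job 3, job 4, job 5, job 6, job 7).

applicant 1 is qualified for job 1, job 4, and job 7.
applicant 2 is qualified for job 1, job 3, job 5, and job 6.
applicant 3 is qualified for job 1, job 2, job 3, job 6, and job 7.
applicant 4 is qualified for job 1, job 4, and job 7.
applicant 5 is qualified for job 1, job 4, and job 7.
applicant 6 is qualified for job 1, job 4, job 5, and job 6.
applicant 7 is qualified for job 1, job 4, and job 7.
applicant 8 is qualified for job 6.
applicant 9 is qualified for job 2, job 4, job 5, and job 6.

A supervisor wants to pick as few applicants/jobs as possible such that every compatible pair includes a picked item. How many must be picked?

7

{job 1, job 2, job 3, job 4, job 5, job 6, job 7} is a vertex cover of size 7: every edge has an endpoint in this set.
No smaller cover exists because applicant 1–job 7, applicant 2–job 3, applicant 3–job 2, applicant 4–job 4, applicant 5–job 1, applicant 6–job 5, applicant 8–job 6 is a matching of size 7, and a cover must include an endpoint of each of these disjoint edges (König's theorem).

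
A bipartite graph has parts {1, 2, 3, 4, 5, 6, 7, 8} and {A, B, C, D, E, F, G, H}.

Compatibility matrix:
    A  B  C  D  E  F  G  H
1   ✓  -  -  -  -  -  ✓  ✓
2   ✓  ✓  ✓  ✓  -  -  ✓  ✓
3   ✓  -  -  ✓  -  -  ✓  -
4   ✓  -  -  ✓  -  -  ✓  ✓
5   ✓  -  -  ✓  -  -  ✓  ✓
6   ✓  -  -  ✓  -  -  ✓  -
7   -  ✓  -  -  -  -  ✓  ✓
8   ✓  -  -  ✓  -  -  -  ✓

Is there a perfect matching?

The set {1, 3, 4, 5, 6, 8} has only 4 neighbours ({A, D, G, H}), so by Hall's theorem at most 6 of the 8 left vertices can be matched.
Hence no matching covers every left vertex.

No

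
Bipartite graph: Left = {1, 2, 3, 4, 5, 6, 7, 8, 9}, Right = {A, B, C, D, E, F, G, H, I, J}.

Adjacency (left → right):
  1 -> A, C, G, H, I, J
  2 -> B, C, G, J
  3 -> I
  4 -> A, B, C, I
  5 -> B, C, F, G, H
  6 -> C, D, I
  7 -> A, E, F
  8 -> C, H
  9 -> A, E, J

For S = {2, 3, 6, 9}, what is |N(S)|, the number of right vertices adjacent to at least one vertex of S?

The union of neighbours of {2, 3, 6, 9} is {A, B, C, D, E, G, I, J}, which has 8 elements.
Since |N(S)| = 8 ≥ |S| = 4, Hall's condition holds for this subset.

8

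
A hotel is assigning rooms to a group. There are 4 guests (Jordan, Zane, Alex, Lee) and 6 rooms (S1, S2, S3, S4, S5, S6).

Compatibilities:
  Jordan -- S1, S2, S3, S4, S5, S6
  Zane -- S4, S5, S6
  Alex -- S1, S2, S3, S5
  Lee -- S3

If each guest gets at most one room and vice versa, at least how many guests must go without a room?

One maximum matching: Jordan-S2, Zane-S4, Alex-S1, Lee-S3.
This saturates every guest, so 4 is the maximum.
That matches 4 of the 4, leaving 0 unmatched; no matching can do better.

0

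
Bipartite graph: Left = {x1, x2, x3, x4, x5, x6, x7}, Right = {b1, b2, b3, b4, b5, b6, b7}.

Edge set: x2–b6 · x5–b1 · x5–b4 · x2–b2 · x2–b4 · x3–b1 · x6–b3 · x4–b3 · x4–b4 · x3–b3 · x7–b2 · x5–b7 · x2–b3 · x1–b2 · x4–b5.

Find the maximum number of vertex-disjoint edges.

One maximum matching: x1–b2, x2–b6, x3–b1, x4–b4, x5–b7, x6–b3.
The set {x1, x7} has only 1 neighbour ({b2}), so by Hall's theorem at most 6 of the 7 left vertices can be matched.

6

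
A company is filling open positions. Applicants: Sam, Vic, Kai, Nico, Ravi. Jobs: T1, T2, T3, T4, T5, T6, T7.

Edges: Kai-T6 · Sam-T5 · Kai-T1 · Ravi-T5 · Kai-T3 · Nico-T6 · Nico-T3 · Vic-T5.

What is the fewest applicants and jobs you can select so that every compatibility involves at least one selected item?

{Kai, Nico, T5} is a vertex cover of size 3: every edge has an endpoint in this set.
No smaller cover exists because Sam–T5, Kai–T1, Nico–T6 is a matching of size 3, and a cover must include an endpoint of each of these disjoint edges (König's theorem).

3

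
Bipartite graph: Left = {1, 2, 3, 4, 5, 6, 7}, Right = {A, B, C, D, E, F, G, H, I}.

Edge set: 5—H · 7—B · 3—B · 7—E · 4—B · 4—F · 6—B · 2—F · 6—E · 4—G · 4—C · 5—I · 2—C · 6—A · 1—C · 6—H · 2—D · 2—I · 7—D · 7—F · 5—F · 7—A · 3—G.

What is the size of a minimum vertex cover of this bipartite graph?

A maximum matching has 7 edges (e.g. 1–C, 2–D, 3–G, 4–F, 5–H, 6–B, 7–A).
By König's theorem the minimum vertex cover has the same size. One such cover is {1, 2, 3, 4, 5, 6, 7}.

7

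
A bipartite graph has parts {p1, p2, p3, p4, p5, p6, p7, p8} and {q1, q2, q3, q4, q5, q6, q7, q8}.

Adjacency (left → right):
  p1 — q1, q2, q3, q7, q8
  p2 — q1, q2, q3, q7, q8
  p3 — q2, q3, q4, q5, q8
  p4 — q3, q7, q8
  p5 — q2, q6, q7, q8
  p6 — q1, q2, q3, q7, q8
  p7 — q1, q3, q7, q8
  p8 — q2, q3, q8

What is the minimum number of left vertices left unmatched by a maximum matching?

1

A valid assignment of size 7: p1→q2, p2→q3, p3→q4, p4→q7, p5→q6, p6→q1, p7→q8.
The set {p1, p2, p4, p6, p7, p8} has only 5 neighbours ({q1, q2, q3, q7, q8}), so by Hall's theorem at most 7 of the 8 left vertices can be matched.
That matches 7 of the 8, leaving 1 unmatched; no matching can do better.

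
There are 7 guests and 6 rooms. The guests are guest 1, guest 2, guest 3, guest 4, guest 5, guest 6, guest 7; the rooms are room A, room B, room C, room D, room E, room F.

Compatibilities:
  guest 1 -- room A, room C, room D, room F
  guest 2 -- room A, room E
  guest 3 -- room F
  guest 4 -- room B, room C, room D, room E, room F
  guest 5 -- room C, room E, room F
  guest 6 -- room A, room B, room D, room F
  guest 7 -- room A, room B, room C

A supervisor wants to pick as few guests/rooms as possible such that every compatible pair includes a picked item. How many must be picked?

{room A, room B, room C, room D, room E, room F} is a vertex cover of size 6: every edge has an endpoint in this set.
No smaller cover exists because guest 1–room C, guest 2–room A, guest 3–room F, guest 4–room D, guest 5–room E, guest 6–room B is a matching of size 6, and a cover must include an endpoint of each of these disjoint edges (König's theorem).

6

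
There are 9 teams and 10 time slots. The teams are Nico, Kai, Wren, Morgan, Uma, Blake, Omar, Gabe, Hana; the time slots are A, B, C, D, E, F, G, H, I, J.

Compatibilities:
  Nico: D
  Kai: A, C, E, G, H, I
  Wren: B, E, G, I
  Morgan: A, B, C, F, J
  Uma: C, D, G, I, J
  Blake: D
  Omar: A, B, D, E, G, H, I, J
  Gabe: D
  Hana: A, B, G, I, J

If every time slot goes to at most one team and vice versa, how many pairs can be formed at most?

7

A valid assignment of size 7: Nico–D, Kai–A, Wren–E, Morgan–B, Uma–I, Omar–G, Hana–J.
The set {Nico, Blake, Gabe} has only 1 neighbour ({D}), so by Hall's theorem at most 7 of the 9 teams can be matched.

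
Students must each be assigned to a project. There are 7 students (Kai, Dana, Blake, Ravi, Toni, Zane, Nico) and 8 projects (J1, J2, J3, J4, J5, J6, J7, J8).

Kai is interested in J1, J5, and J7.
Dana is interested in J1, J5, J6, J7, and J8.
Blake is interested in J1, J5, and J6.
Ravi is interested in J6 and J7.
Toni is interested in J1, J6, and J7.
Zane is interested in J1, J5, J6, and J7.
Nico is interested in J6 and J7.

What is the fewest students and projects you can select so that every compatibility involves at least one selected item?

The 5 edges Kai–J5, Dana–J8, Blake–J1, Ravi–J7, Toni–J6 form a matching, so any vertex cover needs at least 5 vertices (one per matched edge).
Conversely {Dana, J1, J5, J6, J7} meets every edge and has exactly 5 vertices, so 5 is optimal.

5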